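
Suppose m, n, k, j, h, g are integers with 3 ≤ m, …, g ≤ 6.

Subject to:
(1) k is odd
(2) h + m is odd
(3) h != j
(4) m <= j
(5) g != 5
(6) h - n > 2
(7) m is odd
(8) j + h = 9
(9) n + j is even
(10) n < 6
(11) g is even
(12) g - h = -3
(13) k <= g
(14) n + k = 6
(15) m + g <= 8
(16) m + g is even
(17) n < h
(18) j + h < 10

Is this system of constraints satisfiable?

Unsatisfiable

Constraint 7 makes m odd and constraint 11 makes g even, so m + g must be odd. Constraint 16 says m + g is even — contradiction.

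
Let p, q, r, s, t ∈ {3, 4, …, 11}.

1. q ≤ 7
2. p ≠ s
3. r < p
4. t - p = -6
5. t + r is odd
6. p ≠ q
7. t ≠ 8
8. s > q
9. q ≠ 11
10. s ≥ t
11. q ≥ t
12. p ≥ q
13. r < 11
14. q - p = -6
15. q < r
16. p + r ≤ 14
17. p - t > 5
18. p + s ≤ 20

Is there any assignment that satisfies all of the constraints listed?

Satisfiable

The assignment p = 9, q = 3, r = 4, s = 11, t = 3 works:
  constraint 4 holds since t - p = -6.
  constraint 14 holds since q - p = -6.
  constraint 16 holds since p + r = 13.
The rest check out directly.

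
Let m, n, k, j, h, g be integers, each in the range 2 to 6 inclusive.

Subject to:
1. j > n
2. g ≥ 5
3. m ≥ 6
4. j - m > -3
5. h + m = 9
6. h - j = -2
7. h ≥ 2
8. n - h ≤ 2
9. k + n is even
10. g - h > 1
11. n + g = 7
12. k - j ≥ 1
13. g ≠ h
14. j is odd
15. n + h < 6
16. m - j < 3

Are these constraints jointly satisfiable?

One satisfying assignment is m = 6, n = 2, k = 6, j = 5, h = 3, g = 5.
For the less obvious constraints — constraint 4: j - m = -1; constraint 5: h + m = 9; constraint 6: h - j = -2 — and the others hold by inspection.

Satisfiable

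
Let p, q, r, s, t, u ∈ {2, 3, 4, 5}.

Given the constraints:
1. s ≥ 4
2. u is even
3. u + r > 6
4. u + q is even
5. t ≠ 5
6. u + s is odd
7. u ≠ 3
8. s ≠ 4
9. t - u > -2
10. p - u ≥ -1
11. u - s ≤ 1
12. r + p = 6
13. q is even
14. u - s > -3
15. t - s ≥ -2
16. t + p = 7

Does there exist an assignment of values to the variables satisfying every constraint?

Setting (p, q, r, s, t, u) = (3, 2, 3, 5, 4, 4) satisfies everything: constraint 3: u + r = 7; constraint 9: t - u = 0; constraint 10: p - u = -1, and the others follow.

Satisfiable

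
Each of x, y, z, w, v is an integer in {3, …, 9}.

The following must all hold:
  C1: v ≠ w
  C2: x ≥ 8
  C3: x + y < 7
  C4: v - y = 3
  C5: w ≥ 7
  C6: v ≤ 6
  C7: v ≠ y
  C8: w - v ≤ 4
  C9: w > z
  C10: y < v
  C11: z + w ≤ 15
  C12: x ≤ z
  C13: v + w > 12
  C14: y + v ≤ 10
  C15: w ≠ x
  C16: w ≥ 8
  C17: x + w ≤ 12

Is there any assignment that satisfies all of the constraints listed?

Unsatisfiable

From constraints 2 and 12: z ≥ x ≥ 8. From constraint 16: w ≥ 8. Hence z + w ≥ 16. But constraint 11 requires z + w ≤ 15, and 15 < 16. Contradiction.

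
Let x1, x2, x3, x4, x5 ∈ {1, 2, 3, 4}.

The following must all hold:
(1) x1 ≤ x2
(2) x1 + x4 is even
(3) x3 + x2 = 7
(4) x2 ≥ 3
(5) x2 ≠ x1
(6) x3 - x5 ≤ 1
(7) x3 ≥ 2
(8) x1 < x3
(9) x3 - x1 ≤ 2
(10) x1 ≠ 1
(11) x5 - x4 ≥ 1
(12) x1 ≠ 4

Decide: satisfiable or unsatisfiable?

Setting (x1, x2, x3, x4, x5) = (2, 4, 3, 2, 4) satisfies everything: constraint 3: x3 + x2 = 7; constraint 6: x3 - x5 = -1, and the others follow.

Satisfiable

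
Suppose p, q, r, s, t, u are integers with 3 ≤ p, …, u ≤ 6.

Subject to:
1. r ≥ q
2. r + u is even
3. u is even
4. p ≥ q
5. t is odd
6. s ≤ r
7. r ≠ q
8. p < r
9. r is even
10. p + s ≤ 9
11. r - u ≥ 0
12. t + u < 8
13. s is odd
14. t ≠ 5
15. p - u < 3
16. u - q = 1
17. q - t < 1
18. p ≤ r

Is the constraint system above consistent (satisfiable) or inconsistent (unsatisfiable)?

Try p = 5, q = 3, r = 6, s = 3, t = 3, u = 4.
Check constraint 10: p + s = 8; constraint 11: r - u = 2. The remaining constraints are straightforward to verify.

Satisfiable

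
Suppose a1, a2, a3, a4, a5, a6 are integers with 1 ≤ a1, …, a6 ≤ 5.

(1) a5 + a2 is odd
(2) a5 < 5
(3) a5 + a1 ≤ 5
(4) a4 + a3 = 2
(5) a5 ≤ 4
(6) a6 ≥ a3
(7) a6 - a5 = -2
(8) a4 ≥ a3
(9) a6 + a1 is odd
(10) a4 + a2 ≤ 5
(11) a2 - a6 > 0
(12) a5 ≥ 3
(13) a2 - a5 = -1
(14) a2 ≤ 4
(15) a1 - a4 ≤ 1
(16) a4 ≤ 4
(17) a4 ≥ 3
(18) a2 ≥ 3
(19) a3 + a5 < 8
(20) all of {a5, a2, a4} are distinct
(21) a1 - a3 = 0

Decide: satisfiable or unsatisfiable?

Unsatisfiable

Constraints 5, 12, 14, 16, 17, and 18 confine each of a5, a2, a4 to the 2 values {3, 4}.
Constraint 20 requires all 3 of them to be distinct, but only 2 values are available — impossible by the pigeonhole principle.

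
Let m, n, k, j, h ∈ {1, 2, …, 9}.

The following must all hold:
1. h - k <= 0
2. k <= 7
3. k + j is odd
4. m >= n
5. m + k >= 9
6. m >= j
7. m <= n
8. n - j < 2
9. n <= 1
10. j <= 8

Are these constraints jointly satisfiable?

From constraints 7 and 9: m ≤ n ≤ 1. From constraint 2: k ≤ 7. Hence m + k ≤ 8. But constraint 5 requires m + k ≥ 9, and 9 > 8. Contradiction.

Unsatisfiable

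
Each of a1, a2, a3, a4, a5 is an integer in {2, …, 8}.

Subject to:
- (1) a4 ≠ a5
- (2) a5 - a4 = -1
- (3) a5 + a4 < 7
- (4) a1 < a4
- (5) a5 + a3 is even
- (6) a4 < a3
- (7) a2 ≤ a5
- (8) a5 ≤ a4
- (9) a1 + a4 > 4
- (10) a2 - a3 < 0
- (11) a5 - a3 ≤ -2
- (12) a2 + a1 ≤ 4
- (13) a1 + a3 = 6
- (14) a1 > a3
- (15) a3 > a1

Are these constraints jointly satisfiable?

Constraints 4, 6, and 14 give a4 < a3, a3 < a1, a1 < a4. Chaining: a4 < a3 < a1 < a4, which forces a4 < a4 — impossible.

Unsatisfiable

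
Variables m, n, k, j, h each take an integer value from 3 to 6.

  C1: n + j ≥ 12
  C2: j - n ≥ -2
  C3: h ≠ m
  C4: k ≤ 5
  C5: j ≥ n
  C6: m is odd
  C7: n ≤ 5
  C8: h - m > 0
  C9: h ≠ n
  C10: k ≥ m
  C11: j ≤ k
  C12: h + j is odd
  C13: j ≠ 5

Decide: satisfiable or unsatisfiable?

Unsatisfiable

From constraint 7: n ≤ 5. From constraints 4 and 11: j ≤ k ≤ 5. Hence n + j ≤ 10. But constraint 1 requires n + j ≥ 12, and 12 > 10. Contradiction.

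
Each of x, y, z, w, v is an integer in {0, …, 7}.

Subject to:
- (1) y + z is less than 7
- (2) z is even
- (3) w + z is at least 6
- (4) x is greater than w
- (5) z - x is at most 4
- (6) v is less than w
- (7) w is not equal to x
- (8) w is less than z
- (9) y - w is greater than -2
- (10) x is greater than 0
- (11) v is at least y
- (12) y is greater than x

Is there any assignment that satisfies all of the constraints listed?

Unsatisfiable

Constraints 4, 6, 11, and 12 give x < y, y ≤ v, v < w, w < x. Chaining: x < y ≤ v < w < x, which forces x < x — impossible.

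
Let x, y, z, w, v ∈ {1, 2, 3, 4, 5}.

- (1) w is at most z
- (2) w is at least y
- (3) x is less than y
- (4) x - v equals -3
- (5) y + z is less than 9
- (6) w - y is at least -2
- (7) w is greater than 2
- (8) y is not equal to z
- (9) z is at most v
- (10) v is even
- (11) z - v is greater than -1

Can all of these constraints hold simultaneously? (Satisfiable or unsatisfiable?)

Satisfiable

Take x = 1, y = 3, z = 4, w = 4, v = 4. Then constraint 4: x - v = -3; constraint 5: y + z = 7, and every other listed constraint is also met.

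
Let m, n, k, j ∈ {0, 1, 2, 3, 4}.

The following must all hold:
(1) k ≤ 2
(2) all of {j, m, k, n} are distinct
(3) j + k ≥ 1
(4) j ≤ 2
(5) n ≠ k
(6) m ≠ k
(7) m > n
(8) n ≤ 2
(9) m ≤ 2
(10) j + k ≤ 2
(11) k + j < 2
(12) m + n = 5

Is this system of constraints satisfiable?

Constraints 1, 4, 8, and 9 confine each of j, m, k, n to the 3 values {0, …, 2} (the domain already gives each ≥ 0).
Constraint 2 requires all 4 of them to be distinct, but only 3 values are available — impossible by the pigeonhole principle.

Unsatisfiable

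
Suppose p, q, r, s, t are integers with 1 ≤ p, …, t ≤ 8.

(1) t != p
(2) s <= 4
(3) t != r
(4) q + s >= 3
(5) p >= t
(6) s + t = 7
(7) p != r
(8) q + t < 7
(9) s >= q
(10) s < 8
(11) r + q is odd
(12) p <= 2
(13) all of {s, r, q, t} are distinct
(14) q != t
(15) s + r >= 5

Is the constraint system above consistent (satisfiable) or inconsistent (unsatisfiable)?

Unsatisfiable

From constraint 2: s ≤ 4. From constraints 5 and 12: t ≤ p ≤ 2. Hence s + t ≤ 6. But constraint 6 requires s + t = 7, and 7 > 6. Contradiction.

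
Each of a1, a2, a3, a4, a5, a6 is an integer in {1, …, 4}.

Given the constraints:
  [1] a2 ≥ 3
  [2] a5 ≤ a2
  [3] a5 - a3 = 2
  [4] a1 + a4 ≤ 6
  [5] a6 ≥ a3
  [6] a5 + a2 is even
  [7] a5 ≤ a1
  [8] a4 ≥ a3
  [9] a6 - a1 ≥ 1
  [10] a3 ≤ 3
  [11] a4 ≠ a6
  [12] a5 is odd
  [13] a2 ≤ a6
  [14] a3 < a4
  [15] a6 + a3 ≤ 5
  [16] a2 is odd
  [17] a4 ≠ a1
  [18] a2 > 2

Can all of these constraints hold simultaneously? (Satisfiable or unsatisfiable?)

One satisfying assignment is a1 = 3, a2 = 3, a3 = 1, a4 = 2, a5 = 3, a6 = 4.
For the less obvious constraints — constraint 3: a5 - a3 = 2; constraint 4: a1 + a4 = 5 — and the others hold by inspection.

Satisfiable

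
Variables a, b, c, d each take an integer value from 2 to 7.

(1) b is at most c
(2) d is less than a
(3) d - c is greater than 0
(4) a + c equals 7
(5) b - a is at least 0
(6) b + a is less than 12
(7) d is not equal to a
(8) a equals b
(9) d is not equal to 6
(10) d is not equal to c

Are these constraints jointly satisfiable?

Unsatisfiable

Constraints 1, 2, 3, and 5 give b ≤ c, c < d, d < a, a ≤ b. Chaining: b ≤ c < d < a ≤ b, which forces b < b — impossible.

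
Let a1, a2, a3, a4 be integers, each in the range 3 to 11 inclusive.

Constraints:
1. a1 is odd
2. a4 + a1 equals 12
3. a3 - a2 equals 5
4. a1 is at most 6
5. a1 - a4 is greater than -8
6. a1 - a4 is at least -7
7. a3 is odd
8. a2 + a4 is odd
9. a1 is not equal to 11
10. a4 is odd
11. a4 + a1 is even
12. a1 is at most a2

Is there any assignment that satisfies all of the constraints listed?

Satisfiable

Take a1 = 3, a2 = 4, a3 = 9, a4 = 9. Then constraint 2: a4 + a1 = 12; constraint 3: a3 - a2 = 5, and every other listed constraint is also met.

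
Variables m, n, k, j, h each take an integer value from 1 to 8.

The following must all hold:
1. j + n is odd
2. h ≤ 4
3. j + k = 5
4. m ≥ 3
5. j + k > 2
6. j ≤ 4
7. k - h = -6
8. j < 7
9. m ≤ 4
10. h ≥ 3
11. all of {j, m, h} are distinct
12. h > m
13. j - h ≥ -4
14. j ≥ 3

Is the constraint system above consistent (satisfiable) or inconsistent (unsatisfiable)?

Constraints 2, 4, 6, 9, 10, and 14 confine each of j, m, h to the 2 values {3, 4}.
Constraint 11 requires all 3 of them to be distinct, but only 2 values are available — impossible by the pigeonhole principle.

Unsatisfiable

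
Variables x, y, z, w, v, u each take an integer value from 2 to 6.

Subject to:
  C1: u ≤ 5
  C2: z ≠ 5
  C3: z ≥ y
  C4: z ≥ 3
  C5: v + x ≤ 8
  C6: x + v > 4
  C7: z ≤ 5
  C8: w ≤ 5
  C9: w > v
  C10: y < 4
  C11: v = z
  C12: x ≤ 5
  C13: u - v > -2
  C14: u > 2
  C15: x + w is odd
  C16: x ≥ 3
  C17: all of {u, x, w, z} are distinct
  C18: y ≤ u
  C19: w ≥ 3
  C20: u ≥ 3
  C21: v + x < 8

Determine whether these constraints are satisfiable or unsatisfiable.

Constraints 1, 4, 7, 8, 12, 16, 19, and 20 confine each of u, x, w, z to the 3 values {3, …, 5}.
Constraint 17 requires all 4 of them to be distinct, but only 3 values are available — impossible by the pigeonhole principle.

Unsatisfiable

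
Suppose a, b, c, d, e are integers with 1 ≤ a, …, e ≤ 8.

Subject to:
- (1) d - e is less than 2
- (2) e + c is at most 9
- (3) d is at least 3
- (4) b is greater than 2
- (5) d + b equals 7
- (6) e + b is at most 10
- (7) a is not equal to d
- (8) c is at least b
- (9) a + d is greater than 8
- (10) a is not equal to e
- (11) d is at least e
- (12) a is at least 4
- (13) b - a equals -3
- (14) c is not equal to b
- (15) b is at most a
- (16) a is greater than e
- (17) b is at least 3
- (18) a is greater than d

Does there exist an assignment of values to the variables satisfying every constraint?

Satisfiable

Take a = 6, b = 3, c = 4, d = 4, e = 4. Then constraint 1: d - e = 0; constraint 2: e + c = 8, and every other listed constraint is also met.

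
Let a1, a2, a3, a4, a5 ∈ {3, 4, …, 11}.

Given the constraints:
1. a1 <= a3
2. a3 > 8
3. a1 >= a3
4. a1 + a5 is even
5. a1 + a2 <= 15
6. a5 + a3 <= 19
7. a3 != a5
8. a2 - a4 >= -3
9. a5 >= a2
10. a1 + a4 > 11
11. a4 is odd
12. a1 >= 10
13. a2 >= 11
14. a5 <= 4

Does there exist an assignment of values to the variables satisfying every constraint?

From constraints 9 and 13: a5 ≥ a2 ≥ 11. From constraints 1 and 12: a3 ≥ a1 ≥ 10. Hence a5 + a3 ≥ 21. But constraint 6 requires a5 + a3 ≤ 19, and 19 < 21. Contradiction.

Unsatisfiable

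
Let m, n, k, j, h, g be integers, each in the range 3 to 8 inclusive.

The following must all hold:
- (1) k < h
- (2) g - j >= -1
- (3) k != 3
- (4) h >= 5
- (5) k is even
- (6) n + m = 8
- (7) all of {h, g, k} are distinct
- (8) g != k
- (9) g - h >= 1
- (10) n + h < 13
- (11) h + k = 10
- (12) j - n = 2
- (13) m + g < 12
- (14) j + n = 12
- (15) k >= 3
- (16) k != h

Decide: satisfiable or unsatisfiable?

Satisfiable

Setting (m, n, k, j, h, g) = (3, 5, 4, 7, 6, 8) satisfies everything: constraint 2: g - j = 1; constraint 6: n + m = 8; constraint 9: g - h = 2, and the others follow.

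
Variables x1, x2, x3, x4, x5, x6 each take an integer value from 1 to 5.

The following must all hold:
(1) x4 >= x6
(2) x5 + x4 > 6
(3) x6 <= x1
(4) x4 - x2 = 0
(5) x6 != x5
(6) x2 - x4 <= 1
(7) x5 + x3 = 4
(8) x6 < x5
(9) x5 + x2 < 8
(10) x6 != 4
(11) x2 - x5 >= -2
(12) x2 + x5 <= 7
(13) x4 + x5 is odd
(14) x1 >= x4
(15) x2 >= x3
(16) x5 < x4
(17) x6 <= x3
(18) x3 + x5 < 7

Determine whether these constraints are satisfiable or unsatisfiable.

Satisfiable

Setting (x1, x2, x3, x4, x5, x6) = (4, 4, 1, 4, 3, 1) satisfies everything: constraint 2: x5 + x4 = 7; constraint 4: x4 - x2 = 0; constraint 6: x2 - x4 = 0, and the others follow.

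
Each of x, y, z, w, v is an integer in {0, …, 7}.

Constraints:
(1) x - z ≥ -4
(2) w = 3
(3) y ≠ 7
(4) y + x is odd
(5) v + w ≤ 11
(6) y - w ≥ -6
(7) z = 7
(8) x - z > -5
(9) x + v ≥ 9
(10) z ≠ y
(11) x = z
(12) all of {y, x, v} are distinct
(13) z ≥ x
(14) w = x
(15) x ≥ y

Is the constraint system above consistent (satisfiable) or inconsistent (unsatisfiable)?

Constraint 2 fixes w = 3 and constraint 7 fixes z = 7. Constraints 11 and 14 give w = x = z, so w = z. But 3 ≠ 7 — contradiction.

Unsatisfiable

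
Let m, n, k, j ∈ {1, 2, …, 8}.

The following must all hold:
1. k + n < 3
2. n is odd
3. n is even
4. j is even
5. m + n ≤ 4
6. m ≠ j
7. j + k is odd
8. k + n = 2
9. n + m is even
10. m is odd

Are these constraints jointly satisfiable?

Constraint 3 makes n even and constraint 10 makes m odd, so n + m must be odd. Constraint 9 says n + m is even — contradiction.

Unsatisfiable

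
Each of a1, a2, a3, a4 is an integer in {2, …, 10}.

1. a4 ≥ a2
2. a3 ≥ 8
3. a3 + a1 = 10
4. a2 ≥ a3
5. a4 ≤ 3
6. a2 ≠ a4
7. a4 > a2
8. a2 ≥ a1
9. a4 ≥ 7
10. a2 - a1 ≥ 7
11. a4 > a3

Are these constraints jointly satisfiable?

From constraints 2 and 4: a2 ≥ a3 and a3 ≥ 8, so a2 ≥ 8. From constraints 1 and 5: a2 ≤ a4 and a4 ≤ 3, so a2 ≤ 3. But 3 < 8, so no value of a2 works.

Unsatisfiable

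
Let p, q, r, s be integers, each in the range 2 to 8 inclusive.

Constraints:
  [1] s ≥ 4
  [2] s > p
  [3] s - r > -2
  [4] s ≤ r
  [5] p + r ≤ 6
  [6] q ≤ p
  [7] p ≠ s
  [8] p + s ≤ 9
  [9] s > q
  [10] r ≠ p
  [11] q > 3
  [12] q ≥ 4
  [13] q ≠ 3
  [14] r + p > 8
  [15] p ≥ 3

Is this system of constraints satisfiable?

Unsatisfiable

From constraints 6 and 12: p ≥ q ≥ 4. From constraints 1 and 4: r ≥ s ≥ 4. Hence p + r ≥ 8. But constraint 5 requires p + r ≤ 6, and 6 < 8. Contradiction.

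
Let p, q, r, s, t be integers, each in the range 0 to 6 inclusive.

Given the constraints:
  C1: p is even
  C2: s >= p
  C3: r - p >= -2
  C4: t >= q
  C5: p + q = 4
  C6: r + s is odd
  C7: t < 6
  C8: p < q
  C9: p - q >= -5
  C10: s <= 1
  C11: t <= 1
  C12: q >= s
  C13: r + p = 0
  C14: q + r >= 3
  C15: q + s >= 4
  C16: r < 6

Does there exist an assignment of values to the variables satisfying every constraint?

From constraints 2 and 10: p ≤ s ≤ 1. From constraints 4 and 11: q ≤ t ≤ 1. Hence p + q ≤ 2. But constraint 5 requires p + q = 4, and 4 > 2. Contradiction.

Unsatisfiable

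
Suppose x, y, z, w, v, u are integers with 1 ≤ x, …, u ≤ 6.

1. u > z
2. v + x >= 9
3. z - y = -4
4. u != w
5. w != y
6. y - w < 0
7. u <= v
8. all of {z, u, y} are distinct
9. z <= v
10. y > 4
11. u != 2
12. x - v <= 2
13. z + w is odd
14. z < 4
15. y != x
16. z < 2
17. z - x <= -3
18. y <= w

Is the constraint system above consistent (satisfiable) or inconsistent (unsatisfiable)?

One satisfying assignment is x = 4, y = 5, z = 1, w = 6, v = 5, u = 3.
For the less obvious constraints — constraint 2: v + x = 9; constraint 3: z - y = -4 — and the others hold by inspection.

Satisfiable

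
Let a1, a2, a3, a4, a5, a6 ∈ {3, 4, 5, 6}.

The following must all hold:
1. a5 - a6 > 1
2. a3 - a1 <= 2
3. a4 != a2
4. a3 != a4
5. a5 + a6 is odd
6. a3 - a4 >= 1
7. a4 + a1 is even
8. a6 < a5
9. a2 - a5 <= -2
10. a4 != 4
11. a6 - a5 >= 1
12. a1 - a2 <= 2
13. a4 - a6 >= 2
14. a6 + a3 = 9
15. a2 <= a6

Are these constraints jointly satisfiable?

Unsatisfiable

Constraints 2, 6, 9, 11, 12, and 13 give a6 − a5 ≥ 1, a5 − a2 ≥ 2, a2 − a1 ≥ -2, a1 − a3 ≥ -2, a3 − a4 ≥ 1, a4 − a6 ≥ 2.
Adding all 6 inequalities: the left sides telescope to 0, and the right sides sum to 1 + 2 + (-2) + (-2) + 1 + 2 = 2. So 0 ≥ 2, which is false.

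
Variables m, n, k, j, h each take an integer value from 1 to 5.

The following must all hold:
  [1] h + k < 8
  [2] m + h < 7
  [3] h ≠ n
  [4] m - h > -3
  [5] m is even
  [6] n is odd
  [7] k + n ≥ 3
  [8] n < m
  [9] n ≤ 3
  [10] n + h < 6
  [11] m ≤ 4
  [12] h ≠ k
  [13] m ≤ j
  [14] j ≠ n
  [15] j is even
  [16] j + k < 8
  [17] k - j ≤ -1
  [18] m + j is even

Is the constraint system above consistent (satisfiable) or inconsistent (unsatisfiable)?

Setting (m, n, k, j, h) = (2, 1, 2, 4, 4) satisfies everything: constraint 1: h + k = 6; constraint 2: m + h = 6, and the others follow.

Satisfiable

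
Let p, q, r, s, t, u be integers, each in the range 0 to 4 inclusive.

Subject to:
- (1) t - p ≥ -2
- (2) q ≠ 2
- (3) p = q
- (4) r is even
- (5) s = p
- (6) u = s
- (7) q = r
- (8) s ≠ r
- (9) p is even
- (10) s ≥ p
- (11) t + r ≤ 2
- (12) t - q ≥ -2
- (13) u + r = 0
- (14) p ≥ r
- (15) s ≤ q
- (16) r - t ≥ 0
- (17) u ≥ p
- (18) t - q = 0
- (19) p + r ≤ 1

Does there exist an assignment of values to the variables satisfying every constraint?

From constraints 3, 5, and 7, s = p = q = r, so s = r. But constraint 8 says s ≠ r. Contradiction.

Unsatisfiable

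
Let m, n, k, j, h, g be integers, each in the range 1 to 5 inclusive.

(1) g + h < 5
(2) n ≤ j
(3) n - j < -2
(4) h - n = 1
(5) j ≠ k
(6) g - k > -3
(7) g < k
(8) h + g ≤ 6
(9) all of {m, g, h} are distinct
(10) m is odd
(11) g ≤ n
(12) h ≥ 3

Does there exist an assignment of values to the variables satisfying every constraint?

Satisfiable

Setting (m, n, k, j, h, g) = (5, 2, 3, 5, 3, 1) satisfies everything: constraint 1: g + h = 4; constraint 3: n - j = -3; constraint 4: h - n = 1, and the others follow.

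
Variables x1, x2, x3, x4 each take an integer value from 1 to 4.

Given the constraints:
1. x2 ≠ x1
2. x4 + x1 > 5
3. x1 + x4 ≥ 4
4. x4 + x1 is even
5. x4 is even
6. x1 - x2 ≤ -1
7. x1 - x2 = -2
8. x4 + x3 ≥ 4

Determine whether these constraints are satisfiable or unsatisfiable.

Satisfiable

Try x1 = 2, x2 = 4, x3 = 2, x4 = 4.
Check constraint 2: x4 + x1 = 6; constraint 3: x1 + x4 = 6. The remaining constraints are straightforward to verify.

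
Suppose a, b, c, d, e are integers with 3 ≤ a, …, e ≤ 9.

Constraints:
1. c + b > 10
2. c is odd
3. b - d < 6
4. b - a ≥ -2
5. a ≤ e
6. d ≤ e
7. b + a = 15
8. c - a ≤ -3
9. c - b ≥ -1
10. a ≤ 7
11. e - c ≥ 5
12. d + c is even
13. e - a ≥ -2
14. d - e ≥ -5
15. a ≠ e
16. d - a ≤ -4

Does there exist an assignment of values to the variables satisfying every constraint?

Unsatisfiable

Constraints 4, 9, 11, 14, and 16 give a − d ≥ 4, d − e ≥ -5, e − c ≥ 5, c − b ≥ -1, b − a ≥ -2.
Adding all 5 inequalities: the left sides telescope to 0, and the right sides sum to 4 + (-5) + 5 + (-1) + (-2) = 1. So 0 ≥ 1, which is false.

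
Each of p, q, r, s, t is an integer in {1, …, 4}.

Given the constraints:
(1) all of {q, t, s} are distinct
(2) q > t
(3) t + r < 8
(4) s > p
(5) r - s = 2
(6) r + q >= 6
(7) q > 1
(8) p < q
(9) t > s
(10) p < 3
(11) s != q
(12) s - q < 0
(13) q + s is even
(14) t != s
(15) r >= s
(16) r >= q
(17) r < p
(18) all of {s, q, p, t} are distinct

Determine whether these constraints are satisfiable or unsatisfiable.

Unsatisfiable

Constraints 2, 4, 9, 16, and 17 give s < t, t < q, q ≤ r, r < p, p < s. Chaining: s < t < q ≤ r < p < s, which forces s < s — impossible.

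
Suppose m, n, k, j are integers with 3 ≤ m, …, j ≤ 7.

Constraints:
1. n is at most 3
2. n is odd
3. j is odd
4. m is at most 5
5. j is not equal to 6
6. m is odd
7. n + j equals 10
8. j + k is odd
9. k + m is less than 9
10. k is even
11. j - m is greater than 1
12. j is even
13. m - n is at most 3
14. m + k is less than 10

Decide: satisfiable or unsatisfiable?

Constraint 12 makes j even and constraint 10 makes k even, so j + k must be even. Constraint 8 says j + k is odd — contradiction.

Unsatisfiable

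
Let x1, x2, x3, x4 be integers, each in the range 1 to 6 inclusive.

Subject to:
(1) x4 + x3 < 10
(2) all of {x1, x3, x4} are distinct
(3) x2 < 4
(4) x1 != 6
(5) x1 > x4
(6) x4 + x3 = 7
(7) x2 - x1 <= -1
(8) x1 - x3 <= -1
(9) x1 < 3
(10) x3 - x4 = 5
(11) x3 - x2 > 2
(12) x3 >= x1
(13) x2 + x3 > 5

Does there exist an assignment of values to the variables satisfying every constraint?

Satisfiable

Setting (x1, x2, x3, x4) = (2, 1, 6, 1) satisfies everything: constraint 1: x4 + x3 = 7; constraint 6: x4 + x3 = 7; constraint 7: x2 - x1 = -1, and the others follow.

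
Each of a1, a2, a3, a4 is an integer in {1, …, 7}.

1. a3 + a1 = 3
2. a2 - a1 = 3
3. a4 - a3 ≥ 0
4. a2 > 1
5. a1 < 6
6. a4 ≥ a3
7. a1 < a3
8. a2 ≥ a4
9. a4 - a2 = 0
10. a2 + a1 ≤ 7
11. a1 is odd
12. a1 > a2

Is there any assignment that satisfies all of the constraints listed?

Unsatisfiable

Constraints 6, 7, 8, and 12 give a3 ≤ a4, a4 ≤ a2, a2 < a1, a1 < a3. Chaining: a3 ≤ a4 ≤ a2 < a1 < a3, which forces a3 < a3 — impossible.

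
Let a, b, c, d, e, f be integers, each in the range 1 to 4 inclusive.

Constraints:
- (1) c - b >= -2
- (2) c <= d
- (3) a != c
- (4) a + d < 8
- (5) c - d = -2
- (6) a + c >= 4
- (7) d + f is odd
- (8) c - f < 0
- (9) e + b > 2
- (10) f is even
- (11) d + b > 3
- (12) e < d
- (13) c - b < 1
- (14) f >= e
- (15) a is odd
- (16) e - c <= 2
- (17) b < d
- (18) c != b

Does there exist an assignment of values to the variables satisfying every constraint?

Try a = 3, b = 2, c = 1, d = 3, e = 1, f = 4.
Check constraint 1: c - b = -1; constraint 4: a + d = 6. The remaining constraints are straightforward to verify.

Satisfiable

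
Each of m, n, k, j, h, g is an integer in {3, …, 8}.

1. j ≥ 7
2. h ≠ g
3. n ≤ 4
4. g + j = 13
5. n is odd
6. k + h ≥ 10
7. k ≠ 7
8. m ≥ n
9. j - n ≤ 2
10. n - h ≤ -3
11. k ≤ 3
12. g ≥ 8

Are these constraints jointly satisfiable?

Unsatisfiable

From constraint 12: g ≥ 8. From constraint 1: j ≥ 7. Hence g + j ≥ 15. But constraint 4 requires g + j = 13, and 13 < 15. Contradiction.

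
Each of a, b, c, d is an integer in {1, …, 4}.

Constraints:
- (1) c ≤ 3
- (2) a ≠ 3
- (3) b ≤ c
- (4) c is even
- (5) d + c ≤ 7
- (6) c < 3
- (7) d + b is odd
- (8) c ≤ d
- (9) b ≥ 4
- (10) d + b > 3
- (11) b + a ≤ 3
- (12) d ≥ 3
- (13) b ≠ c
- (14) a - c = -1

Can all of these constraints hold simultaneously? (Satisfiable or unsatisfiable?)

Unsatisfiable

From constraints 3 and 9: c ≥ b and b ≥ 4, so c ≥ 4. From constraint 1: c ≤ 3. But 3 < 4, so no value of c works.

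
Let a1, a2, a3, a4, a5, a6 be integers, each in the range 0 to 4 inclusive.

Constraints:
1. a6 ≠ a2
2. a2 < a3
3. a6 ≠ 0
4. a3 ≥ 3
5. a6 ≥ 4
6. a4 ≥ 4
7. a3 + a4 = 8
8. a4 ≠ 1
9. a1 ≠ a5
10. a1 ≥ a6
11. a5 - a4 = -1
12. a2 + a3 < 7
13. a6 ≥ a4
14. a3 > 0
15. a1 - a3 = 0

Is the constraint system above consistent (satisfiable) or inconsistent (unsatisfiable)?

One satisfying assignment is a1 = 4, a2 = 1, a3 = 4, a4 = 4, a5 = 3, a6 = 4.
For the less obvious constraints — constraint 7: a3 + a4 = 8; constraint 11: a5 - a4 = -1; constraint 12: a2 + a3 = 5 — and the others hold by inspection.

Satisfiable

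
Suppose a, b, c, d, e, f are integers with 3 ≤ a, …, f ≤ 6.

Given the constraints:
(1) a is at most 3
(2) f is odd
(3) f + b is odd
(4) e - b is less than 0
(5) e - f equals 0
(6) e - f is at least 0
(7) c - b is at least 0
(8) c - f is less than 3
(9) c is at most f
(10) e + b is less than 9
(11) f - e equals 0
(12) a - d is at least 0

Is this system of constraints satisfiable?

Unsatisfiable

Constraints 4, 6, 7, and 9 give e < b, b ≤ c, c ≤ f, f ≤ e. Chaining: e < b ≤ c ≤ f ≤ e, which forces e < e — impossible.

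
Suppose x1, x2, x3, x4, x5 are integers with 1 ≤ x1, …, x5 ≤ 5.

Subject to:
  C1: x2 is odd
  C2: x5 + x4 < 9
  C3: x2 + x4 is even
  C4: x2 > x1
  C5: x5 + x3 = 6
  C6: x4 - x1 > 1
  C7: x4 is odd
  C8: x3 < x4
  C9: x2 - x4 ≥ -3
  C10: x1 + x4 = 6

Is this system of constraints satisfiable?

Satisfiable

Take x1 = 1, x2 = 3, x3 = 3, x4 = 5, x5 = 3. Then constraint 2: x5 + x4 = 8; constraint 5: x5 + x3 = 6; constraint 6: x4 - x1 = 4, and every other listed constraint is also met.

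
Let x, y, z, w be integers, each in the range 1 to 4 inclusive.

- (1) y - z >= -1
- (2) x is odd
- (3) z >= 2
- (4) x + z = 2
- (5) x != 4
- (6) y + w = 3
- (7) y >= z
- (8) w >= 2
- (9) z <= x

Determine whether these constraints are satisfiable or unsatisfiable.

Unsatisfiable

From constraints 3 and 7: y ≥ z ≥ 2. From constraint 8: w ≥ 2. Hence y + w ≥ 4. But constraint 6 requires y + w = 3, and 3 < 4. Contradiction.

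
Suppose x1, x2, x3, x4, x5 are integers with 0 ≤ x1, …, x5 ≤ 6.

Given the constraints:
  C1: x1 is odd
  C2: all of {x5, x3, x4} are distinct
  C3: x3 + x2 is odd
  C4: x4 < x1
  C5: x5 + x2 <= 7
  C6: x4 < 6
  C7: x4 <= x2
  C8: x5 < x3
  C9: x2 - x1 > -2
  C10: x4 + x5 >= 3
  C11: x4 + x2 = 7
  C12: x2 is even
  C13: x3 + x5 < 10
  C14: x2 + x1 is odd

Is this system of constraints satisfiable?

Satisfiable

The assignment x1 = 5, x2 = 4, x3 = 5, x4 = 3, x5 = 2 works:
  constraint 5 holds since x5 + x2 = 6.
  constraint 9 holds since x2 - x1 = -1.
The rest check out directly.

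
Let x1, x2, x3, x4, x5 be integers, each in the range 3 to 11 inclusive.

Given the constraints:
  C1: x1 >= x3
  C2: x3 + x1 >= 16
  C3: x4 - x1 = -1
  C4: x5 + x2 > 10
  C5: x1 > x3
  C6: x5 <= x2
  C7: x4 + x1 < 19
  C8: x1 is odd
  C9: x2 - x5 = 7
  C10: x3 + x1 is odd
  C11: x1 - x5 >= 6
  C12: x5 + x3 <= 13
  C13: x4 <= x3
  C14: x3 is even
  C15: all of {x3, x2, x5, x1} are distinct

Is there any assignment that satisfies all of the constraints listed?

One satisfying assignment is x1 = 9, x2 = 10, x3 = 8, x4 = 8, x5 = 3.
For the less obvious constraints — constraint 2: x3 + x1 = 17; constraint 3: x4 - x1 = -1 — and the others hold by inspection.

Satisfiable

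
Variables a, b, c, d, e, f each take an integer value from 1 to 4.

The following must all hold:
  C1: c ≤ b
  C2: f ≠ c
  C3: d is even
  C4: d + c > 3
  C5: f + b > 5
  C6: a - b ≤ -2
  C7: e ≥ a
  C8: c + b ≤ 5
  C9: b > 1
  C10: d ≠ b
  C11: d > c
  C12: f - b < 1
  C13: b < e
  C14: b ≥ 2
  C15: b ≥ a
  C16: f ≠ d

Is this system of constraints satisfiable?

Satisfiable

Take a = 1, b = 3, c = 1, d = 4, e = 4, f = 3. Then constraint 4: d + c = 5; constraint 5: f + b = 6, and every other listed constraint is also met.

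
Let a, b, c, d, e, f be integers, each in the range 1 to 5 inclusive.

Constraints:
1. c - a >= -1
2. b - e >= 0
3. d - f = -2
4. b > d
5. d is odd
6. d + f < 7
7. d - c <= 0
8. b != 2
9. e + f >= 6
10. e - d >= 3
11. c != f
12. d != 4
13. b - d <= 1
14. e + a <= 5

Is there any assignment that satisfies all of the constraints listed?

Constraints 2, 10, and 13 give b − e ≥ 0, e − d ≥ 3, d − b ≥ -1.
Adding all 3 inequalities: the left sides telescope to 0, and the right sides sum to 0 + 3 + (-1) = 2. So 0 ≥ 2, which is false.

Unsatisfiable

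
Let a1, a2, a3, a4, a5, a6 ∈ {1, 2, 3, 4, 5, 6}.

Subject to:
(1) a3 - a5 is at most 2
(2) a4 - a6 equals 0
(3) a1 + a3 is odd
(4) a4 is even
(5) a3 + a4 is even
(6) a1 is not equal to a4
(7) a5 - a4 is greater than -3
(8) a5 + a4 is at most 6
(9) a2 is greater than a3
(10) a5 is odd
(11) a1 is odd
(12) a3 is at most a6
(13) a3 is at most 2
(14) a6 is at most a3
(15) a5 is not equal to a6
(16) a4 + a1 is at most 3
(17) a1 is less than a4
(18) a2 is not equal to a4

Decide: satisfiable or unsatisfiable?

The assignment a1 = 1, a2 = 3, a3 = 2, a4 = 2, a5 = 1, a6 = 2 works:
  constraint 1 holds since a3 - a5 = 1.
  constraint 2 holds since a4 - a6 = 0.
  constraint 7 holds since a5 - a4 = -1.
The rest check out directly.

Satisfiable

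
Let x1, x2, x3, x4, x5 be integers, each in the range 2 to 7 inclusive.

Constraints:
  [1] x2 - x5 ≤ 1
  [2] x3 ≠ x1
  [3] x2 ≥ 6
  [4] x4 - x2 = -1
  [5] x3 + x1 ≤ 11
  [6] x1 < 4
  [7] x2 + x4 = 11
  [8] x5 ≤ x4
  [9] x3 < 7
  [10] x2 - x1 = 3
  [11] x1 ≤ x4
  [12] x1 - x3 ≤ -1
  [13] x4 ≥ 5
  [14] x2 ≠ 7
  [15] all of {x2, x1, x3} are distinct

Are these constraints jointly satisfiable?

Satisfiable

One satisfying assignment is x1 = 3, x2 = 6, x3 = 5, x4 = 5, x5 = 5.
For the less obvious constraints — constraint 1: x2 - x5 = 1; constraint 4: x4 - x2 = -1 — and the others hold by inspection.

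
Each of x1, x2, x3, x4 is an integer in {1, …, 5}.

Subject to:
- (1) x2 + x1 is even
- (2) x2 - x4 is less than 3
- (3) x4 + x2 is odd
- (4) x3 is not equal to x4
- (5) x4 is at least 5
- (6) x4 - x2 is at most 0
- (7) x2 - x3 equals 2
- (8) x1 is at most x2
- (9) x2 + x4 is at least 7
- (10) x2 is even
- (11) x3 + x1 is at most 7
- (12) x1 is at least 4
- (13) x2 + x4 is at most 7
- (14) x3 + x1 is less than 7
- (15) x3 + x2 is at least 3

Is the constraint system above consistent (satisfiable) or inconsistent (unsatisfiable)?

Unsatisfiable

From constraints 8 and 12: x2 ≥ x1 ≥ 4. From constraint 5: x4 ≥ 5. Hence x2 + x4 ≥ 9. But constraint 13 requires x2 + x4 ≤ 7, and 7 < 9. Contradiction.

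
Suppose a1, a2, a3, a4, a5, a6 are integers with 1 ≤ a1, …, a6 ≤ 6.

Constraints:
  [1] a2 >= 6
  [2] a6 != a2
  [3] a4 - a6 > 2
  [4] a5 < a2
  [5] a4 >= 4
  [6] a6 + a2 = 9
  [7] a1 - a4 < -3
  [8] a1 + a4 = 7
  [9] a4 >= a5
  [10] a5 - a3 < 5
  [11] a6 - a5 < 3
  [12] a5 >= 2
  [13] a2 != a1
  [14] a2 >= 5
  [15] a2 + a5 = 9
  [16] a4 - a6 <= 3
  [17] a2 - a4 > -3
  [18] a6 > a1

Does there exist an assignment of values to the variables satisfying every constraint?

Setting (a1, a2, a3, a4, a5, a6) = (1, 6, 1, 6, 3, 3) satisfies everything: constraint 3: a4 - a6 = 3; constraint 6: a6 + a2 = 9; constraint 7: a1 - a4 = -5, and the others follow.

Satisfiable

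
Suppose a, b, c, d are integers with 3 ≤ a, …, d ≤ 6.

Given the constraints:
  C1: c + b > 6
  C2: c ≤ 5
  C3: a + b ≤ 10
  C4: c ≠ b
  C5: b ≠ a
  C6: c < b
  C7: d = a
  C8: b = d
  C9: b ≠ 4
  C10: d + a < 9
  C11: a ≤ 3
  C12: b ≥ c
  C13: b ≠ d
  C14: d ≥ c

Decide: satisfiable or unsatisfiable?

Unsatisfiable

From constraints 7 and 8, b = d = a, so b = a. But constraint 5 says b ≠ a. Contradiction.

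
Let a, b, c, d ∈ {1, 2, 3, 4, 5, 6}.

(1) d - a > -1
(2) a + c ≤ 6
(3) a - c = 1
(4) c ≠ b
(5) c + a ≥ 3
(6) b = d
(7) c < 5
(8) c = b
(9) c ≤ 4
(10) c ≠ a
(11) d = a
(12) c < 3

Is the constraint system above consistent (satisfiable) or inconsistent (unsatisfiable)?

From constraints 6, 8, and 11, c = b = d = a, so c = a. But constraint 10 says c ≠ a. Contradiction.

Unsatisfiable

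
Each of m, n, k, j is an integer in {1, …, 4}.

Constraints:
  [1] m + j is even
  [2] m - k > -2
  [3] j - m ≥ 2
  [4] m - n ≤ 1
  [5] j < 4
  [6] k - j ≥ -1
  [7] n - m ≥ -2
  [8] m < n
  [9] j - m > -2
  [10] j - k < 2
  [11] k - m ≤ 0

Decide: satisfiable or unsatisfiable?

Unsatisfiable

Constraints 3, 6, and 11 give m − k ≥ 0, k − j ≥ -1, j − m ≥ 2.
Adding all 3 inequalities: the left sides telescope to 0, and the right sides sum to 0 + (-1) + 2 = 1. So 0 ≥ 1, which is false.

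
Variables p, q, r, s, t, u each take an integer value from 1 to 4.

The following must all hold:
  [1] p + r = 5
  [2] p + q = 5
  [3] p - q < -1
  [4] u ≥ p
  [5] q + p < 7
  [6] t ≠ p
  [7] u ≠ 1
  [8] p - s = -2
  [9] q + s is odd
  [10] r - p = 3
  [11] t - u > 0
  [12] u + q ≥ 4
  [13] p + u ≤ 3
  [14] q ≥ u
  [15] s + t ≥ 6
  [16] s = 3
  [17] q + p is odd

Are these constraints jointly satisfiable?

Take p = 1, q = 4, r = 4, s = 3, t = 3, u = 2. Then constraint 1: p + r = 5; constraint 2: p + q = 5, and every other listed constraint is also met.

Satisfiable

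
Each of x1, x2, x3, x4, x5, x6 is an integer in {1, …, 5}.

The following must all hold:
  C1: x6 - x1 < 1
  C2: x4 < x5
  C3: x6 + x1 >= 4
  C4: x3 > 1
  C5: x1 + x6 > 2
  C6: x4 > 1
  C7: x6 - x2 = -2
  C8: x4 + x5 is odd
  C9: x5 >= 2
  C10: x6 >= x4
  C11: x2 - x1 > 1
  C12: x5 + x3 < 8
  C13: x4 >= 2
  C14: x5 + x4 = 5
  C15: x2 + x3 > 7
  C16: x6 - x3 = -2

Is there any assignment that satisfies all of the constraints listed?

Try x1 = 2, x2 = 4, x3 = 4, x4 = 2, x5 = 3, x6 = 2.
Check constraint 1: x6 - x1 = 0; constraint 3: x6 + x1 = 4; constraint 5: x1 + x6 = 4. The remaining constraints are straightforward to verify.

Satisfiable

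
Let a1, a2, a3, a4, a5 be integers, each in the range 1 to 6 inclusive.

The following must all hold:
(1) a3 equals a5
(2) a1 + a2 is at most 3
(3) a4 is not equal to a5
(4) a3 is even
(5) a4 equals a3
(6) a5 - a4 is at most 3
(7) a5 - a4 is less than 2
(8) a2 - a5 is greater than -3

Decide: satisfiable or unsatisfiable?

From constraints 1 and 5, a4 = a3 = a5, so a4 = a5. But constraint 3 says a4 ≠ a5. Contradiction.

Unsatisfiable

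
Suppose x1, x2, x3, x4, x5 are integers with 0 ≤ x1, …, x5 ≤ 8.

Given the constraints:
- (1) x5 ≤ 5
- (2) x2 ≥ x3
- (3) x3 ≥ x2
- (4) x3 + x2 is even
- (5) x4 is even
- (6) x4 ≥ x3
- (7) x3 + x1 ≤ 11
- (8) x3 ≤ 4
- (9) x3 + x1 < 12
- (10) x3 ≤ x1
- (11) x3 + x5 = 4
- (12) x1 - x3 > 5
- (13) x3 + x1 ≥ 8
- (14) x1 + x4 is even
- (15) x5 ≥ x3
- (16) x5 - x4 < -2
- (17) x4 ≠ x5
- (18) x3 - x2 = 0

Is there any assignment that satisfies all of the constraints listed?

Satisfiable

One satisfying assignment is x1 = 8, x2 = 1, x3 = 1, x4 = 8, x5 = 3.
For the less obvious constraints — constraint 7: x3 + x1 = 9; constraint 9: x3 + x1 = 9 — and the others hold by inspection.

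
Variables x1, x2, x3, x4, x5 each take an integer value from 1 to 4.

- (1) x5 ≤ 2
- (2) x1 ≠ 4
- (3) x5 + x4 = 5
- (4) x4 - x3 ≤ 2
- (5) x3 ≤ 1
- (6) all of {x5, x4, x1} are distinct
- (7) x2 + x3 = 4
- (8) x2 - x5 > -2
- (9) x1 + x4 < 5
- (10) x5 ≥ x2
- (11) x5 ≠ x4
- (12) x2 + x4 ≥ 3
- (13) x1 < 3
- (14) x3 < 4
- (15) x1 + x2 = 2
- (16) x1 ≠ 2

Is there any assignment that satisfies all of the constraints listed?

Unsatisfiable

From constraints 1 and 10: x2 ≤ x5 ≤ 2. From constraint 5: x3 ≤ 1. Hence x2 + x3 ≤ 3. But constraint 7 requires x2 + x3 = 4, and 4 > 3. Contradiction.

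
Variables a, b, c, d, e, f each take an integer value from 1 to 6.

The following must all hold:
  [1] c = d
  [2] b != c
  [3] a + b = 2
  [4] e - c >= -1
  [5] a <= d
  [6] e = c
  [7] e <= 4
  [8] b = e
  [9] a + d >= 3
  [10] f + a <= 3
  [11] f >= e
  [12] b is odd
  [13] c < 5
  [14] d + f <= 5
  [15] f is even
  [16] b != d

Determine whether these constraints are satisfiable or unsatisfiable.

Unsatisfiable

From constraints 1, 6, and 8, b = e = c = d, so b = d. But constraint 16 says b ≠ d. Contradiction.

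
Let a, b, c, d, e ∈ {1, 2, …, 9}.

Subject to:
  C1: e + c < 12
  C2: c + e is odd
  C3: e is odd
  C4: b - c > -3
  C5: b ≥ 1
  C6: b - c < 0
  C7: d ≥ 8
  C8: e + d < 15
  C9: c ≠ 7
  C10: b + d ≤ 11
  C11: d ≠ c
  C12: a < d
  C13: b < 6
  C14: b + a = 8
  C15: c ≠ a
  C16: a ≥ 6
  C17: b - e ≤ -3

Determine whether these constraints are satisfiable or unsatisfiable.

Satisfiable

Try a = 6, b = 2, c = 4, d = 9, e = 5.
Check constraint 1: e + c = 9; constraint 4: b - c = -2; constraint 6: b - c = -2. The remaining constraints are straightforward to verify.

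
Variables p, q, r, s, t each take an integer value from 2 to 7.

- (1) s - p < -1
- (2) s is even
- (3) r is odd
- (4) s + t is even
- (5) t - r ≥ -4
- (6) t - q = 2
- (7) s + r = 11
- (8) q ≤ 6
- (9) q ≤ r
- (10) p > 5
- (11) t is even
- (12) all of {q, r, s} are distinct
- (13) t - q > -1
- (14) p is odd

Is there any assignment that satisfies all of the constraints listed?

Try p = 7, q = 2, r = 7, s = 4, t = 4.
Check constraint 1: s - p = -3; constraint 5: t - r = -3. The remaining constraints are straightforward to verify.

Satisfiable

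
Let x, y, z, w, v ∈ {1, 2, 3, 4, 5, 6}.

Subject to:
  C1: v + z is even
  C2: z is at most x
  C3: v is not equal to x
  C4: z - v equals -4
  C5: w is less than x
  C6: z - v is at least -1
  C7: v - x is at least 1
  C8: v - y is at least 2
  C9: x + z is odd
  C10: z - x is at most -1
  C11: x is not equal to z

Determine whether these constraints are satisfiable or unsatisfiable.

Constraints 6, 7, and 10 give z − v ≥ -1, v − x ≥ 1, x − z ≥ 1.
Adding all 3 inequalities: the left sides telescope to 0, and the right sides sum to (-1) + 1 + 1 = 1. So 0 ≥ 1, which is false.

Unsatisfiable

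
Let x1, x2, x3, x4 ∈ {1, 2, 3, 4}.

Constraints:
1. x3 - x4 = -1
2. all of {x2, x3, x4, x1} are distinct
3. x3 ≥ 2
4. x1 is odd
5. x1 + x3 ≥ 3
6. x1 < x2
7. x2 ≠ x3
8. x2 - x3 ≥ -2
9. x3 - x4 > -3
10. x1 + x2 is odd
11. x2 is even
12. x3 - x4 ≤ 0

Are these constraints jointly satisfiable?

Try x1 = 1, x2 = 2, x3 = 3, x4 = 4.
Check constraint 1: x3 - x4 = -1; constraint 5: x1 + x3 = 4; constraint 8: x2 - x3 = -1. The remaining constraints are straightforward to verify.

Satisfiable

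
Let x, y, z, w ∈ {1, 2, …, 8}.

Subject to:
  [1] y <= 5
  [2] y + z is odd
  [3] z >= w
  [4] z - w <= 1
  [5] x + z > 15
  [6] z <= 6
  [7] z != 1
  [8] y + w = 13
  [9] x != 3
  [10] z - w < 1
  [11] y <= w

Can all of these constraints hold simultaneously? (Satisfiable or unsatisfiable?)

Unsatisfiable

From constraint 1: y ≤ 5. From constraints 3 and 6: w ≤ z ≤ 6. Hence y + w ≤ 11. But constraint 8 requires y + w = 13, and 13 > 11. Contradiction.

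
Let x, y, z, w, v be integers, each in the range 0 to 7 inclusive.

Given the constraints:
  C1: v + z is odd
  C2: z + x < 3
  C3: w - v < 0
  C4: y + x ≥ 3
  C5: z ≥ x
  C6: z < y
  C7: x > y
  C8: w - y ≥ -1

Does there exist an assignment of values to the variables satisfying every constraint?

Constraints 5, 6, and 7 give x ≤ z, z < y, y < x. Chaining: x ≤ z < y < x, which forces x < x — impossible.

Unsatisfiable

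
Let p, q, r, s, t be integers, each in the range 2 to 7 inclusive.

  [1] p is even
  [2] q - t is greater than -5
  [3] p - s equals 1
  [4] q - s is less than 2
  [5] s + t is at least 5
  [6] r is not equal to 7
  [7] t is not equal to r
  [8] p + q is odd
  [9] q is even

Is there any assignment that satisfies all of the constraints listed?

Unsatisfiable

Constraint 1 makes p even and constraint 9 makes q even, so p + q must be even. Constraint 8 says p + q is odd — contradiction.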